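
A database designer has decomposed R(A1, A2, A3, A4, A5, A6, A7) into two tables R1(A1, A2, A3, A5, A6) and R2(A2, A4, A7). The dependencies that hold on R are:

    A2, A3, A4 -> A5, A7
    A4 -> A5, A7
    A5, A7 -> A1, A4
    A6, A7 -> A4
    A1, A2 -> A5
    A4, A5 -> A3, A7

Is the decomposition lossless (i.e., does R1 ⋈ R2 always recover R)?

No

Common attributes: R1 ∩ R2 = {A2}.
No dependency enlarges {A2}, so (A2)⁺ = {A2}.
The closure contains neither all of R1 = {A1, A2, A3, A5, A6} nor all of R2 = {A2, A4, A7}, so the common attributes are not a superkey of either fragment. The join is lossy.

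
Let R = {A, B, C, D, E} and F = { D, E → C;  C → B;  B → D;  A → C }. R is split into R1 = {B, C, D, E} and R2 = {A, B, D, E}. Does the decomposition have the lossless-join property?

Common attributes: R1 ∩ R2 = {B, D, E}.
Closure of {B, D, E}: D, E → C applies, adding C. So (B, D, E)⁺ = {B, C, D, E}.
This closure contains every attribute of R1, so R1 ∩ R2 → R1. The join is lossless.

Yes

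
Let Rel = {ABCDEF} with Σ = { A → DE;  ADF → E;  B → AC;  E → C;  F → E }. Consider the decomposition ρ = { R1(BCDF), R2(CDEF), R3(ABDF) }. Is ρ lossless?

Yes

Chase test. Columns are ABCDEF; row i has aⱼ where attribute j ∈ Ri, else bᵢⱼ.
Initial tableau (one row per fragment):
  row 1: b11 a2 a3 a4 b15 a6
  row 2: b21 b22 a3 a4 a5 a6
  row 3: a1 a2 b33 a4 b35 a6
Rows 1 and 3 agree on B; apply B→AC and equate their AC entries.
Rows 1 and 2 agree on F; apply F→E and equate their E entries.
Rows 1 and 3 agree on F; apply F→E and equate their E entries.
Row 1 is now all distinguished symbols — the join is lossless.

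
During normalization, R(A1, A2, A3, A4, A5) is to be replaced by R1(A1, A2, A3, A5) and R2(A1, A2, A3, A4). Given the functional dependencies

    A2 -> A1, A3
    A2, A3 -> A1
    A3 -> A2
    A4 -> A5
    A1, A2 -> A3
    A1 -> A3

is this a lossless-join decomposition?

Common attributes: R1 ∩ R2 = {A1, A2, A3}.
No dependency enlarges {A1, A2, A3}, so (A1, A2, A3)⁺ = {A1, A2, A3}.
The closure contains neither all of R1 = {A1, A2, A3, A5} nor all of R2 = {A1, A2, A3, A4}, so the common attributes are not a superkey of either fragment. The join is lossy.

No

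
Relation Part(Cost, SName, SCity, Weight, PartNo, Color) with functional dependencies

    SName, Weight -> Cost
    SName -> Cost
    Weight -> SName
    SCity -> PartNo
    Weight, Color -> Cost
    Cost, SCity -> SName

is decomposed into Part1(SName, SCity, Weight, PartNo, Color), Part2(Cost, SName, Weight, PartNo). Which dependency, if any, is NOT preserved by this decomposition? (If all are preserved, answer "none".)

Check Cost, SCity → SName: no single fragment contains all of {Cost, SName, SCity}, and the restricted closure of {Cost, SCity} across the fragments never reaches {SName}.
SName, Weight → Cost is preserved.
SName → Cost is preserved.
Weight → SName is preserved.
SCity → PartNo is preserved.
Weight, Color → Cost is preserved.

Cost, SCity -> SName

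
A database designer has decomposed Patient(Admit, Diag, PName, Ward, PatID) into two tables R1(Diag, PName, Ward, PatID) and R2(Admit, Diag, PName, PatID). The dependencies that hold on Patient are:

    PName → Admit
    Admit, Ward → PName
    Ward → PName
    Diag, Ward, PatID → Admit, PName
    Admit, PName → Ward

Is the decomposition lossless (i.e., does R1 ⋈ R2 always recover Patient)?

Yes

Common attributes: R1 ∩ R2 = {Diag, PName, PatID}.
Closure of {Diag, PName, PatID}: PName → Admit applies, adding Admit; Admit, PName → Ward applies, adding Ward. So (Diag, PName, PatID)⁺ = {Admit, Diag, PName, Ward, PatID}.
This closure contains every attribute of R1, so R1 ∩ R2 → R1. The join is lossless.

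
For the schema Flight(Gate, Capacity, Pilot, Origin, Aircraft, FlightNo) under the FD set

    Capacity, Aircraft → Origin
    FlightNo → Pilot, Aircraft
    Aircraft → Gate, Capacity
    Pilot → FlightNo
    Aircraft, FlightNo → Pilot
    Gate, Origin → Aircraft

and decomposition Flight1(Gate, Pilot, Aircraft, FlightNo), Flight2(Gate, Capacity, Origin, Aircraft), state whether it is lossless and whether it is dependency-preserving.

lossless and dependency-preserving

Lossless test: (Gate, Aircraft)⁺ = {Gate, Capacity, Origin, Aircraft}, which contains all of one fragment — lossless.
Dependency preservation: every FD's attributes lie within a single fragment, so each can be enforced locally — preserved.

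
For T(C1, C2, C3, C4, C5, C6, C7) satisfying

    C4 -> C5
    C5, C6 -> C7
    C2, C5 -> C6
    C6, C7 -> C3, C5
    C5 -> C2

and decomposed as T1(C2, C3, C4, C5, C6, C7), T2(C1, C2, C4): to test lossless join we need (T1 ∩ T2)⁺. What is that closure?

T1 ∩ T2 = {C2, C4}.
C4 → C5 applies, adding C5
C2, C5 → C6 applies, adding C6
C5, C6 → C7 applies, adding C7
C6, C7 → C3, C5 applies, adding C3
Closure: {C2, C3, C4, C5, C6, C7}.

C2, C3, C4, C5, C6, C7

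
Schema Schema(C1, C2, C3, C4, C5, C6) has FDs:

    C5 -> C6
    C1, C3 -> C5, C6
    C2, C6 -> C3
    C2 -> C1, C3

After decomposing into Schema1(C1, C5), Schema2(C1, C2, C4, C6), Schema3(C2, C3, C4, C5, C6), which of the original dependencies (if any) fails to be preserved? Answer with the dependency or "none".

Check C1, C3 → C5, C6: no single fragment contains all of {C1, C3, C5, C6}, and the restricted closure of {C1, C3} across the fragments never reaches {C5, C6}.
C5 → C6 is preserved.
C2, C6 → C3 is preserved.
C2 → C1, C3 is preserved.

C1, C3 -> C5, C6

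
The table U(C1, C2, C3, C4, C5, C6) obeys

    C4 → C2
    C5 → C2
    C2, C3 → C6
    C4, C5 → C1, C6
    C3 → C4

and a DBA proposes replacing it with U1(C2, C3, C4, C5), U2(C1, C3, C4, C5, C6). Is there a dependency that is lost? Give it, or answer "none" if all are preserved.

C4 → C2 lies within U1.
C5 → C2 lies within U1.
C2, C3 → C6: restricted closure across fragments reaches C6.
C4, C5 → C1, C6 lies within U2.
C3 → C4 lies within U1.
Every dependency is enforceable on the fragments, so the decomposition is dependency-preserving.

none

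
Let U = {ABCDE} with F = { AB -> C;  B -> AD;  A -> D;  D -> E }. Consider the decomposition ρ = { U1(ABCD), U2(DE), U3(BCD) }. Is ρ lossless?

Chase test. Columns are ABCDE; row i has aⱼ where attribute j ∈ Ui, else bᵢⱼ.
Initial tableau (one row per fragment):
  row 1: a1 a2 a3 a4 b15
  row 2: b21 b22 b23 a4 a5
  row 3: b31 a2 a3 a4 b35
Rows 1 and 3 agree on B; apply B→AD and equate their AD entries.
Rows 1 and 2 agree on D; apply D→E and equate their E entries.
Rows 1 and 3 agree on D; apply D→E and equate their E entries.
Row 1 is now all distinguished symbols — the join is lossless.

Yes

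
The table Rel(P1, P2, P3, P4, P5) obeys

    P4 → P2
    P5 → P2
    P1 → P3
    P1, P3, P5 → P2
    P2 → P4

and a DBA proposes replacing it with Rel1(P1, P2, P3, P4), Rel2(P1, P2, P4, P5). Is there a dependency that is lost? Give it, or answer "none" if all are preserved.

none

P4 → P2 lies within Rel1.
P5 → P2 lies within Rel2.
P1 → P3 lies within Rel1.
P1, P3, P5 → P2: restricted closure across fragments reaches P2.
P2 → P4 lies within Rel1.
Every dependency is enforceable on the fragments, so the decomposition is dependency-preserving.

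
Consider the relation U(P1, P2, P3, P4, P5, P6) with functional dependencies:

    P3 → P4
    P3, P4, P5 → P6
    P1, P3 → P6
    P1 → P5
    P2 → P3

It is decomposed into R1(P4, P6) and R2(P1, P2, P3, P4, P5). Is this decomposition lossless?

Common attributes: R1 ∩ R2 = {P4}.
No dependency enlarges {P4}, so (P4)⁺ = {P4}.
The closure contains neither all of R1 = {P4, P6} nor all of R2 = {P1, P2, P3, P4, P5}, so the common attributes are not a superkey of either fragment. The join is lossy.

No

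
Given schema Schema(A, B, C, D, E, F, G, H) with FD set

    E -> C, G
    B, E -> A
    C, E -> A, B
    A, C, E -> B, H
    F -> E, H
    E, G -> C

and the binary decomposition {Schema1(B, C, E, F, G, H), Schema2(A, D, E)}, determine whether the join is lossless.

Common attributes: Schema1 ∩ Schema2 = {E}.
Closure of {E}: E → C, G applies, adding C, G; C, E → A, B applies, adding A, B; A, C, E → B, H applies, adding H. So (E)⁺ = {A, B, C, E, G, H}.
The closure contains neither all of Schema1 = {B, C, E, F, G, H} nor all of Schema2 = {A, D, E}, so the common attributes are not a superkey of either fragment. The join is lossy.

No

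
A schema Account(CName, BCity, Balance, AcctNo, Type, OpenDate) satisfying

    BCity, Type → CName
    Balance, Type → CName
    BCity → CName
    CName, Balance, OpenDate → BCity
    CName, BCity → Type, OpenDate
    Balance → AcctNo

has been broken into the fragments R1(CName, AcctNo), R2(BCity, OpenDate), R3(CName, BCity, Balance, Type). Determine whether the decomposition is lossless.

Chase test. Columns are CName, BCity, Balance, AcctNo, Type, OpenDate; row i has aⱼ where attribute j ∈ Ri, else bᵢⱼ.
Initial tableau (one row per fragment):
  row 1: a1 b12 b13 a4 b15 b16
  row 2: b21 a2 b23 b24 b25 a6
  row 3: a1 a2 a3 b34 a5 b36
Rows 2 and 3 agree on BCity; apply BCity→CName and equate their CName entries.
Rows 2 and 3 agree on CName, BCity; apply CName, BCity→Type, OpenDate and equate their Type, OpenDate entries.
No row becomes fully distinguished — the join is lossy.

No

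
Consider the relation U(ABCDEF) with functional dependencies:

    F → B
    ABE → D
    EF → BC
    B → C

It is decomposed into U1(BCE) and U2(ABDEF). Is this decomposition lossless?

Yes

Common attributes: U1 ∩ U2 = {BE}.
Closure of {BE}: B → C applies, adding C. So (BE)⁺ = {BCE}.
This closure contains every attribute of U1, so U1 ∩ U2 → U1. The join is lossless.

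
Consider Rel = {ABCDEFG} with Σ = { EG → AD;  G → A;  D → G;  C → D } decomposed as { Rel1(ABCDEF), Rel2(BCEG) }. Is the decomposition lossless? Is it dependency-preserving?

lossless but not dependency-preserving

Lossless test: (BCE)⁺ = {ABCDEG}, which contains all of one fragment — lossless.
Dependency preservation: the restricted closure of {EG} across the fragments never reaches {AD}, so EG → AD cannot be enforced without a join — not preserved.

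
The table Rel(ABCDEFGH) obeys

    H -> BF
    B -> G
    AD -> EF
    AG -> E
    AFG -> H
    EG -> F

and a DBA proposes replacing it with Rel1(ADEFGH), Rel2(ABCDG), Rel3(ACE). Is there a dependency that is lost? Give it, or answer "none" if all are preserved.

H -> BF

Check H → BF: no single fragment contains all of {BFH}, and the restricted closure of {H} across the fragments never reaches {BF}.
B → G is preserved.
AD → EF is preserved.
AG → E is preserved.
AFG → H is preserved.
EG → F is preserved.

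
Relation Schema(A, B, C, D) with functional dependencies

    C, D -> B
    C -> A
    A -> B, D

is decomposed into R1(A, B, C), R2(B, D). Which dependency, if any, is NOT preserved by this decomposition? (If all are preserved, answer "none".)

Check A → B, D: no single fragment contains all of {A, B, D}, and the restricted closure of {A} across the fragments never reaches {B, D}.
C, D → B is preserved.
C → A is preserved.

A -> B, D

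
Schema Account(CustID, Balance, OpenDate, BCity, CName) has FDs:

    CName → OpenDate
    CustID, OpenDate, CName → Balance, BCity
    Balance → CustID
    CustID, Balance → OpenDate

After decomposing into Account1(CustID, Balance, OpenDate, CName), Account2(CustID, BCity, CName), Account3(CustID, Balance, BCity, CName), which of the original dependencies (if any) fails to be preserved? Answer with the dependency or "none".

none

CName → OpenDate lies within Account1.
CustID, OpenDate, CName → Balance, BCity: restricted closure across fragments reaches Balance, BCity.
Balance → CustID lies within Account1.
CustID, Balance → OpenDate lies within Account1.
Every dependency is enforceable on the fragments, so the decomposition is dependency-preserving.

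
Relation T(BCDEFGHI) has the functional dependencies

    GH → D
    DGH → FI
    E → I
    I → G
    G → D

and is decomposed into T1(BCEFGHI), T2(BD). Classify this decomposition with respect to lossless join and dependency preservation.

Lossless test: (B)⁺ = {B}, which is a superkey of neither fragment — lossy.
Dependency preservation: the restricted closure of {GH} across the fragments never reaches {D}, so GH → D cannot be enforced without a join — not preserved.

lossy and not dependency-preserving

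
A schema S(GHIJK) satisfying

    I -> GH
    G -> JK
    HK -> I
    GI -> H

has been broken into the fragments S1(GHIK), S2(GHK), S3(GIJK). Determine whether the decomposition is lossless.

Chase test. Columns are GHIJK; row i has aⱼ where attribute j ∈ Si, else bᵢⱼ.
Initial tableau (one row per fragment):
  row 1: a1 a2 a3 b14 a5
  row 2: a1 a2 b23 b24 a5
  row 3: a1 b32 a3 a4 a5
Rows 1 and 3 agree on I; apply I→GH and equate their GH entries.
Rows 1 and 2 agree on G; apply G→JK and equate their JK entries.
Rows 1 and 3 agree on G; apply G→JK and equate their JK entries.
Rows 1 and 2 agree on HK; apply HK→I and equate their I entries.
Row 1 is now all distinguished symbols — the join is lossless.

Yes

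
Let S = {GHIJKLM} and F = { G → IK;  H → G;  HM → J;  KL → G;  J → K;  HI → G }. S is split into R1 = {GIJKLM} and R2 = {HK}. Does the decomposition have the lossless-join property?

Common attributes: R1 ∩ R2 = {K}.
No dependency enlarges {K}, so (K)⁺ = {K}.
The closure contains neither all of R1 = {GIJKLM} nor all of R2 = {HK}, so the common attributes are not a superkey of either fragment. The join is lossy.

No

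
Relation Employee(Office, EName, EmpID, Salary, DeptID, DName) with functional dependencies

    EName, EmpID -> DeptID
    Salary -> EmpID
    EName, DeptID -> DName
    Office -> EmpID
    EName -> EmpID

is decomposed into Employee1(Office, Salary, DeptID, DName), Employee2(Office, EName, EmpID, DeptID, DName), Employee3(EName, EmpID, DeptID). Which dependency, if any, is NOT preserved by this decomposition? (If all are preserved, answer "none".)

Check Salary → EmpID: no single fragment contains all of {EmpID, Salary}, and the restricted closure of {Salary} across the fragments never reaches {EmpID}.
EName, EmpID → DeptID is preserved.
EName, DeptID → DName is preserved.
Office → EmpID is preserved.
EName → EmpID is preserved.

Salary -> EmpID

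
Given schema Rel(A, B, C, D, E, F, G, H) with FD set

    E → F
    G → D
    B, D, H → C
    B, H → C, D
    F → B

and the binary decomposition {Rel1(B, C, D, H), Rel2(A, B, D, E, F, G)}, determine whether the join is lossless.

Common attributes: Rel1 ∩ Rel2 = {B, D}.
No dependency enlarges {B, D}, so (B, D)⁺ = {B, D}.
The closure contains neither all of Rel1 = {B, C, D, H} nor all of Rel2 = {A, B, D, E, F, G}, so the common attributes are not a superkey of either fragment. The join is lossy.

No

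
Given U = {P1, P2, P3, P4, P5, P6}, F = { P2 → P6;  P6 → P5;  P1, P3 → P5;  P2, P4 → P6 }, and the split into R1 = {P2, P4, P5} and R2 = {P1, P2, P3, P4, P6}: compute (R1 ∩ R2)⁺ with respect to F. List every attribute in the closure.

R1 ∩ R2 = {P2, P4}.
P2 → P6 applies, adding P6
P6 → P5 applies, adding P5
Closure: {P2, P4, P5, P6}.

P2, P4, P5, P6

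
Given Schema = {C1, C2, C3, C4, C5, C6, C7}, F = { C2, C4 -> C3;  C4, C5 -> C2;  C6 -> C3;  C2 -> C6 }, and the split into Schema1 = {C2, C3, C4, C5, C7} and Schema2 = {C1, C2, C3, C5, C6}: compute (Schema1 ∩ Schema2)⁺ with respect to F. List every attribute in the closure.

Schema1 ∩ Schema2 = {C2, C3, C5}.
C2 → C6 applies, adding C6
Closure: {C2, C3, C5, C6}.

C2, C3, C5, C6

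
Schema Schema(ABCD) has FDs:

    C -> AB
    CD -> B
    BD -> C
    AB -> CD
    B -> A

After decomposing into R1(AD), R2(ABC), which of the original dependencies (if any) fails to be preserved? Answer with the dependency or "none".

Check AB → CD: no single fragment contains all of {ABCD}, and the restricted closure of {AB} across the fragments never reaches {CD}.
C → AB is preserved.
CD → B is preserved.
BD → C is preserved.
B → A is preserved.

AB -> CD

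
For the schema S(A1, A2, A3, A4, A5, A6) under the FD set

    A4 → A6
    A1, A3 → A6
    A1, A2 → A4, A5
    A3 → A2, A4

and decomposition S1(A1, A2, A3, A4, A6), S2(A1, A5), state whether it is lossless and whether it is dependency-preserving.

lossy and not dependency-preserving

Lossless test: (A1)⁺ = {A1}, which is a superkey of neither fragment — lossy.
Dependency preservation: the restricted closure of {A1, A2} across the fragments never reaches {A4, A5}, so A1, A2 → A4, A5 cannot be enforced without a join — not preserved.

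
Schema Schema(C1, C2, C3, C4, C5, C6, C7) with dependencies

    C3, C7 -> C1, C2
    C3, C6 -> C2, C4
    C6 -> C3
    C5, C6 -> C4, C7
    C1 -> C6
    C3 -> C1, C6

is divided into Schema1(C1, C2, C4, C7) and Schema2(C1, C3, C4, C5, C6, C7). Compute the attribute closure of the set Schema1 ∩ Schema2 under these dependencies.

C1, C2, C3, C4, C6, C7

Schema1 ∩ Schema2 = {C1, C4, C7}.
C1 → C6 applies, adding C6
C6 → C3 applies, adding C3
C3, C7 → C1, C2 applies, adding C2
Closure: {C1, C2, C3, C4, C6, C7}.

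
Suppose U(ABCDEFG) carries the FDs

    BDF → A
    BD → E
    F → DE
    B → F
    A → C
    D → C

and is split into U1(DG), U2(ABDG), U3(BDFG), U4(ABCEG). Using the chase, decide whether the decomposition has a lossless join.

Chase test. Columns are ABCDEFG; row i has aⱼ where attribute j ∈ Ui, else bᵢⱼ.
Initial tableau (one row per fragment):
  row 1: b11 b12 b13 a4 b15 b16 a7
  row 2: a1 a2 b23 a4 b25 b26 a7
  row 3: b31 a2 b33 a4 b35 a6 a7
  row 4: a1 a2 a3 b44 a5 b46 a7
Rows 2 and 3 agree on BD; apply BD→E and equate their E entries.
Rows 2 and 3 agree on B; apply B→F and equate their F entries.
Rows 2 and 4 agree on B; apply B→F and equate their F entries.
Rows 2 and 4 agree on A; apply A→C and equate their C entries.
Rows 1 and 2 agree on D; apply D→C and equate their C entries.
Rows 1 and 3 agree on D; apply D→C and equate their C entries.
Rows 2 and 3 agree on BDF; apply BDF→A and equate their A entries.
Rows 2 and 4 agree on F; apply F→DE and equate their DE entries.
Row 2 is now all distinguished symbols — the join is lossless.

Yes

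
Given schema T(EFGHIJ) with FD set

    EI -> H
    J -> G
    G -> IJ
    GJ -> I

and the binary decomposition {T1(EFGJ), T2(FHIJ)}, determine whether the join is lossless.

No

Common attributes: T1 ∩ T2 = {FJ}.
Closure of {FJ}: J → G applies, adding G; G → IJ applies, adding I. So (FJ)⁺ = {FGIJ}.
The closure contains neither all of T1 = {EFGJ} nor all of T2 = {FHIJ}, so the common attributes are not a superkey of either fragment. The join is lossy.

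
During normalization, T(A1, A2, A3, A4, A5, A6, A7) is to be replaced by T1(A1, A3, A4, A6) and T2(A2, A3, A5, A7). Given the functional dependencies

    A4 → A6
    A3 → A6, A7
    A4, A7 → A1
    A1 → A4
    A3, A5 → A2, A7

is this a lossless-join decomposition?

No

Common attributes: T1 ∩ T2 = {A3}.
Closure of {A3}: A3 → A6, A7 applies, adding A6, A7. So (A3)⁺ = {A3, A6, A7}.
The closure contains neither all of T1 = {A1, A3, A4, A6} nor all of T2 = {A2, A3, A5, A7}, so the common attributes are not a superkey of either fragment. The join is lossy.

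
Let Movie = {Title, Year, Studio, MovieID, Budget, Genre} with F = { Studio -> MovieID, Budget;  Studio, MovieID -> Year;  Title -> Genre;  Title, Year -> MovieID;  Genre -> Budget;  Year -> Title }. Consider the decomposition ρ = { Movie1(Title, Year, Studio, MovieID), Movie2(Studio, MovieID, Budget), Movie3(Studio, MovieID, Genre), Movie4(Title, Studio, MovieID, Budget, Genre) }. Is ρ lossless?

Chase test. Columns are Title, Year, Studio, MovieID, Budget, Genre; row i has aⱼ where attribute j ∈ Moviei, else bᵢⱼ.
Initial tableau (one row per fragment):
  row 1: a1 a2 a3 a4 b15 b16
  row 2: b21 b22 a3 a4 a5 b26
  row 3: b31 b32 a3 a4 b35 a6
  row 4: a1 b42 a3 a4 a5 a6
Rows 1 and 2 agree on Studio; apply Studio→MovieID, Budget and equate their MovieID, Budget entries.
Rows 1 and 3 agree on Studio; apply Studio→MovieID, Budget and equate their MovieID, Budget entries.
Rows 1 and 2 agree on Studio, MovieID; apply Studio, MovieID→Year and equate their Year entries.
Rows 1 and 3 agree on Studio, MovieID; apply Studio, MovieID→Year and equate their Year entries.
Rows 1 and 4 agree on Studio, MovieID; apply Studio, MovieID→Year and equate their Year entries.
Rows 1 and 4 agree on Title; apply Title→Genre and equate their Genre entries.
Rows 1 and 2 agree on Year; apply Year→Title and equate their Title entries.
Rows 1 and 3 agree on Year; apply Year→Title and equate their Title entries.
Rows 1 and 2 agree on Title; apply Title→Genre and equate their Genre entries.
Row 1 is now all distinguished symbols — the join is lossless.

Yes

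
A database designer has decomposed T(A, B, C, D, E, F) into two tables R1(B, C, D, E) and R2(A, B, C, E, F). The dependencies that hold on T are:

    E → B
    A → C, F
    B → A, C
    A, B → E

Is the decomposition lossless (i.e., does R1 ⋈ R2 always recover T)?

Yes

Common attributes: R1 ∩ R2 = {B, C, E}.
Closure of {B, C, E}: B → A, C applies, adding A; A → C, F applies, adding F. So (B, C, E)⁺ = {A, B, C, E, F}.
This closure contains every attribute of R2, so R1 ∩ R2 → R2. The join is lossless.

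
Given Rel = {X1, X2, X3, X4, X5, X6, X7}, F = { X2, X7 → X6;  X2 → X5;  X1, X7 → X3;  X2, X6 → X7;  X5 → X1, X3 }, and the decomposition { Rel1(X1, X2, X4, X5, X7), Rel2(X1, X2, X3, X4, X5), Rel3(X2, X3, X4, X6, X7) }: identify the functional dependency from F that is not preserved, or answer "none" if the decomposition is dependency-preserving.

X1, X7 → X3

Check X1, X7 → X3: no single fragment contains all of {X1, X3, X7}, and the restricted closure of {X1, X7} across the fragments never reaches {X3}.
X2, X7 → X6 is preserved.
X2 → X5 is preserved.
X2, X6 → X7 is preserved.
X5 → X1, X3 is preserved.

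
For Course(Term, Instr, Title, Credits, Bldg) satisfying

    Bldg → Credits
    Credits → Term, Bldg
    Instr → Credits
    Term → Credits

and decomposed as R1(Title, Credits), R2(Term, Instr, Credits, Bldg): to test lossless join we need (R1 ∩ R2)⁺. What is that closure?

R1 ∩ R2 = {Credits}.
Credits → Term, Bldg applies, adding Term, Bldg
Closure: {Term, Credits, Bldg}.

Term, Credits, Bldg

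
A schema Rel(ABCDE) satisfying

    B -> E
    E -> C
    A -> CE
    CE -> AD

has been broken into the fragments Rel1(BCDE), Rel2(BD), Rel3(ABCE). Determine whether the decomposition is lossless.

Yes

Chase test. Columns are ABCDE; row i has aⱼ where attribute j ∈ Reli, else bᵢⱼ.
Initial tableau (one row per fragment):
  row 1: b11 a2 a3 a4 a5
  row 2: b21 a2 b23 a4 b25
  row 3: a1 a2 a3 b34 a5
Rows 1 and 2 agree on B; apply B→E and equate their E entries.
Rows 1 and 2 agree on E; apply E→C and equate their C entries.
Rows 1 and 2 agree on CE; apply CE→AD and equate their AD entries.
Rows 1 and 3 agree on CE; apply CE→AD and equate their AD entries.
Row 1 is now all distinguished symbols — the join is lossless.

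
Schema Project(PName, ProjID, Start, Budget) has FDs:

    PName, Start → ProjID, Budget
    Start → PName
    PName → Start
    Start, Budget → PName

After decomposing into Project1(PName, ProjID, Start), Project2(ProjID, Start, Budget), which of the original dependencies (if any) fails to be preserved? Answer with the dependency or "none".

PName, Start → ProjID, Budget: restricted closure across fragments reaches ProjID, Budget.
Start → PName lies within Project1.
PName → Start lies within Project1.
Start, Budget → PName: restricted closure across fragments reaches PName.
Every dependency is enforceable on the fragments, so the decomposition is dependency-preserving.

none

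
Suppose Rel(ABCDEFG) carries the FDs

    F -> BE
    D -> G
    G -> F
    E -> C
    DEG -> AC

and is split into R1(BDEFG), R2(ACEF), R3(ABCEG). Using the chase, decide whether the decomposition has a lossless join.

No

Chase test. Columns are ABCDEFG; row i has aⱼ where attribute j ∈ Ri, else bᵢⱼ.
Initial tableau (one row per fragment):
  row 1: b11 a2 b13 a4 a5 a6 a7
  row 2: a1 b22 a3 b24 a5 a6 b27
  row 3: a1 a2 a3 b34 a5 b36 a7
Rows 1 and 2 agree on F; apply F→BE and equate their BE entries.
Rows 1 and 3 agree on G; apply G→F and equate their F entries.
Rows 1 and 2 agree on E; apply E→C and equate their C entries.
No row becomes fully distinguished — the join is lossy.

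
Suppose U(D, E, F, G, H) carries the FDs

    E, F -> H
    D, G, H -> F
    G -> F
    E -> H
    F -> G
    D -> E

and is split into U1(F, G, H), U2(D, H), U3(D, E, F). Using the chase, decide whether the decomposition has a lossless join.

Yes

Chase test. Columns are D, E, F, G, H; row i has aⱼ where attribute j ∈ Ui, else bᵢⱼ.
Initial tableau (one row per fragment):
  row 1: b11 b12 a3 a4 a5
  row 2: a1 b22 b23 b24 a5
  row 3: a1 a2 a3 b34 b35
Rows 1 and 3 agree on F; apply F→G and equate their G entries.
Rows 2 and 3 agree on D; apply D→E and equate their E entries.
Rows 2 and 3 agree on E; apply E→H and equate their H entries.
Row 3 is now all distinguished symbols — the join is lossless.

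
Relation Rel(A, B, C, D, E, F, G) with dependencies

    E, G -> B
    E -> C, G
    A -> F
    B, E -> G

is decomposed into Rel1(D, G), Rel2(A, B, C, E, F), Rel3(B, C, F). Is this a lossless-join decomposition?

Chase test. Columns are A, B, C, D, E, F, G; row i has aⱼ where attribute j ∈ Reli, else bᵢⱼ.
Initial tableau (one row per fragment):
  row 1: b11 b12 b13 a4 b15 b16 a7
  row 2: a1 a2 a3 b24 a5 a6 b27
  row 3: b31 a2 a3 b34 b35 a6 b37
No row becomes fully distinguished — the join is lossy.

No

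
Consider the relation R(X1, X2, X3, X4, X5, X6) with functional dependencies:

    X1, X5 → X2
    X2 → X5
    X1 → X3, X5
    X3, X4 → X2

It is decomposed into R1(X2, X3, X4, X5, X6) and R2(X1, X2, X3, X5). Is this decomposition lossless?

No

Common attributes: R1 ∩ R2 = {X2, X3, X5}.
No dependency enlarges {X2, X3, X5}, so (X2, X3, X5)⁺ = {X2, X3, X5}.
The closure contains neither all of R1 = {X2, X3, X4, X5, X6} nor all of R2 = {X1, X2, X3, X5}, so the common attributes are not a superkey of either fragment. The join is lossy.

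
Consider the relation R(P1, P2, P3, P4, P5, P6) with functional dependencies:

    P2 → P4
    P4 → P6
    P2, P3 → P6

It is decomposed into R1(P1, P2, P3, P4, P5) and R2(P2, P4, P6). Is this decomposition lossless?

Yes

Common attributes: R1 ∩ R2 = {P2, P4}.
Closure of {P2, P4}: P4 → P6 applies, adding P6. So (P2, P4)⁺ = {P2, P4, P6}.
This closure contains every attribute of R2, so R1 ∩ R2 → R2. The join is lossless.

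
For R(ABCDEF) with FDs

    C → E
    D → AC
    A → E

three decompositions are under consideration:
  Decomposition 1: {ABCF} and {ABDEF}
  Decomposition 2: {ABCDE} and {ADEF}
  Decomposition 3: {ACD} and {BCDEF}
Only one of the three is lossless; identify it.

Decomposition 1: common = {ABF}, closure = {ABEF} → lossy.
Decomposition 2: common = {ADE}, closure = {ACDE} → lossy.
Decomposition 3: common = {CD}, closure = {ACDE} → lossless.

Decomposition 3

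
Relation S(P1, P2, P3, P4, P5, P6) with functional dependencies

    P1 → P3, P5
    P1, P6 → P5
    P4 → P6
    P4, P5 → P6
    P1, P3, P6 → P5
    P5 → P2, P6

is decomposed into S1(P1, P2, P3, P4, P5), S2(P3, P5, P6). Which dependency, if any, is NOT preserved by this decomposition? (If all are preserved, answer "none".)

P4 → P6

Check P4 → P6: no single fragment contains all of {P4, P6}, and the restricted closure of {P4} across the fragments never reaches {P6}.
P1 → P3, P5 is preserved.
P1, P6 → P5 is preserved.
P4, P5 → P6 is preserved.
P1, P3, P6 → P5 is preserved.
P5 → P2, P6 is preserved.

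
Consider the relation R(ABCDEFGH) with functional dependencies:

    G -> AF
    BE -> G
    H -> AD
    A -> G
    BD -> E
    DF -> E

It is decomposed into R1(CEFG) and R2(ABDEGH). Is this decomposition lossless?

Common attributes: R1 ∩ R2 = {EG}.
Closure of {EG}: G → AF applies, adding AF. So (EG)⁺ = {AEFG}.
The closure contains neither all of R1 = {CEFG} nor all of R2 = {ABDEGH}, so the common attributes are not a superkey of either fragment. The join is lossy.

No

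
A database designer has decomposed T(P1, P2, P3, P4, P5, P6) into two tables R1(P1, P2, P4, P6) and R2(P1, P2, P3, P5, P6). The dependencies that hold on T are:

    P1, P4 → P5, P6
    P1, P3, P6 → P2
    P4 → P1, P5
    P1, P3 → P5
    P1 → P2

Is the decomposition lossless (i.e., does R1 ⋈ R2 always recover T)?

No

Common attributes: R1 ∩ R2 = {P1, P2, P6}.
No dependency enlarges {P1, P2, P6}, so (P1, P2, P6)⁺ = {P1, P2, P6}.
The closure contains neither all of R1 = {P1, P2, P4, P6} nor all of R2 = {P1, P2, P3, P5, P6}, so the common attributes are not a superkey of either fragment. The join is lossy.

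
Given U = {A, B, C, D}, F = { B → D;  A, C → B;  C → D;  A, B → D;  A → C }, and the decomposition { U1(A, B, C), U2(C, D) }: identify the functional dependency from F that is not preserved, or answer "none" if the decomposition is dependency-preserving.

B → D

Check B → D: no single fragment contains all of {B, D}, and the restricted closure of {B} across the fragments never reaches {D}.
A, C → B is preserved.
C → D is preserved.
A, B → D is preserved.
A → C is preserved.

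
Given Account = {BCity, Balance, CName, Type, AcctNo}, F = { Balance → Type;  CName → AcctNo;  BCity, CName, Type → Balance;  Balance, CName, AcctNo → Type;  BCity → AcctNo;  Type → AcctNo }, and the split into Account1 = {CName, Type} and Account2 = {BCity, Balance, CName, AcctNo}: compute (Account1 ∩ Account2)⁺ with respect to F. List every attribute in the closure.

Account1 ∩ Account2 = {CName}.
CName → AcctNo applies, adding AcctNo
Closure: {CName, AcctNo}.

CName, AcctNo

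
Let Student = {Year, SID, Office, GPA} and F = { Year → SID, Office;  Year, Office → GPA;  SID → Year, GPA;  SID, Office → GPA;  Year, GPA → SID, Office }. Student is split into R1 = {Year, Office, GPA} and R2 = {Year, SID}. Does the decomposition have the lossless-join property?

Common attributes: R1 ∩ R2 = {Year}.
Closure of {Year}: Year → SID, Office applies, adding SID, Office; Year, Office → GPA applies, adding GPA. So (Year)⁺ = {Year, SID, Office, GPA}.
This closure contains every attribute of R1, so R1 ∩ R2 → R1. The join is lossless.

Yes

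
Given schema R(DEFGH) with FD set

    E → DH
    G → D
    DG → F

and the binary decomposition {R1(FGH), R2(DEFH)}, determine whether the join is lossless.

Common attributes: R1 ∩ R2 = {FH}.
No dependency enlarges {FH}, so (FH)⁺ = {FH}.
The closure contains neither all of R1 = {FGH} nor all of R2 = {DEFH}, so the common attributes are not a superkey of either fragment. The join is lossy.

No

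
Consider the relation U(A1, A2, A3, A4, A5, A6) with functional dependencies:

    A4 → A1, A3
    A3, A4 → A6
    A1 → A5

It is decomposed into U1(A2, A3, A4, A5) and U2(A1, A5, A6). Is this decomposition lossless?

No

Common attributes: U1 ∩ U2 = {A5}.
No dependency enlarges {A5}, so (A5)⁺ = {A5}.
The closure contains neither all of U1 = {A2, A3, A4, A5} nor all of U2 = {A1, A5, A6}, so the common attributes are not a superkey of either fragment. The join is lossy.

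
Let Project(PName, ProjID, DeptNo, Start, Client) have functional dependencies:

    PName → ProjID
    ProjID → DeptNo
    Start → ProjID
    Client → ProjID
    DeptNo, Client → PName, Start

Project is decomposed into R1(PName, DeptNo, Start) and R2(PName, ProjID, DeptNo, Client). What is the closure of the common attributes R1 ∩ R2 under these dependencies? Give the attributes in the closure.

PName, ProjID, DeptNo

R1 ∩ R2 = {PName, DeptNo}.
PName → ProjID applies, adding ProjID
Closure: {PName, ProjID, DeptNo}.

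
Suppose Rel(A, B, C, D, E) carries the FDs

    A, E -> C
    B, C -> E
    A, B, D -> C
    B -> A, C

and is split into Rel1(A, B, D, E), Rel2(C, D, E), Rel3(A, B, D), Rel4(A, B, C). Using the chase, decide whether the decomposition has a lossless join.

Yes

Chase test. Columns are A, B, C, D, E; row i has aⱼ where attribute j ∈ Reli, else bᵢⱼ.
Initial tableau (one row per fragment):
  row 1: a1 a2 b13 a4 a5
  row 2: b21 b22 a3 a4 a5
  row 3: a1 a2 b33 a4 b35
  row 4: a1 a2 a3 b44 b45
Rows 1 and 3 agree on A, B, D; apply A, B, D→C and equate their C entries.
Rows 1 and 4 agree on B; apply B→A, C and equate their A, C entries.
Rows 1 and 3 agree on B, C; apply B, C→E and equate their E entries.
Rows 1 and 4 agree on B, C; apply B, C→E and equate their E entries.
Row 1 is now all distinguished symbols — the join is lossless.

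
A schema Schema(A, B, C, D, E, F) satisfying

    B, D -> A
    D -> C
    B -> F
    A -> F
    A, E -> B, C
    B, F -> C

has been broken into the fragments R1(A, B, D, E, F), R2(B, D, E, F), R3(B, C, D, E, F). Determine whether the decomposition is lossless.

Yes

Chase test. Columns are A, B, C, D, E, F; row i has aⱼ where attribute j ∈ Ri, else bᵢⱼ.
Initial tableau (one row per fragment):
  row 1: a1 a2 b13 a4 a5 a6
  row 2: b21 a2 b23 a4 a5 a6
  row 3: b31 a2 a3 a4 a5 a6
Rows 1 and 2 agree on B, D; apply B, D→A and equate their A entries.
Rows 1 and 3 agree on B, D; apply B, D→A and equate their A entries.
Rows 1 and 2 agree on D; apply D→C and equate their C entries.
Rows 1 and 3 agree on D; apply D→C and equate their C entries.
Row 1 is now all distinguished symbols — the join is lossless.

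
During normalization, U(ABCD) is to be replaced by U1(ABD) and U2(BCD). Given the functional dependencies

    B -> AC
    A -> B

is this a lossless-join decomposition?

Common attributes: U1 ∩ U2 = {BD}.
Closure of {BD}: B → AC applies, adding AC. So (BD)⁺ = {ABCD}.
This closure contains every attribute of U1, so U1 ∩ U2 → U1. The join is lossless.

Yes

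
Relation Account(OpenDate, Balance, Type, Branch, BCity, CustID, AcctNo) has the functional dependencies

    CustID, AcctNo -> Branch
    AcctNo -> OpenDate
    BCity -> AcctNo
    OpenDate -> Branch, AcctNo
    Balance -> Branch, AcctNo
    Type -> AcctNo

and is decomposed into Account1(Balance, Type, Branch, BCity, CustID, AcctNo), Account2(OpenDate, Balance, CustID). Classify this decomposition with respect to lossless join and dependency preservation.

Lossless test: (Balance, CustID)⁺ = {OpenDate, Balance, Branch, CustID, AcctNo}, which contains all of one fragment — lossless.
Dependency preservation: the restricted closure of {AcctNo} across the fragments never reaches {OpenDate}, so AcctNo → OpenDate cannot be enforced without a join — not preserved.

lossless but not dependency-preserving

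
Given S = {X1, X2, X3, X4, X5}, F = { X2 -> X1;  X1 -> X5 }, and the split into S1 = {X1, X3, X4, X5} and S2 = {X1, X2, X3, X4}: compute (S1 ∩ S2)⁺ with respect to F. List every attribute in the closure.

X1, X3, X4, X5

S1 ∩ S2 = {X1, X3, X4}.
X1 → X5 applies, adding X5
Closure: {X1, X3, X4, X5}.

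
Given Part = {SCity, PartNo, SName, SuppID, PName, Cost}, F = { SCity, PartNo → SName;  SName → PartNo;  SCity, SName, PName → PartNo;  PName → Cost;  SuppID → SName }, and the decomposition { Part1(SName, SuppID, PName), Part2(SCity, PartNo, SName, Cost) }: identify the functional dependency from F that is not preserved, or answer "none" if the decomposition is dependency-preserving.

PName → Cost

Check PName → Cost: no single fragment contains all of {PName, Cost}, and the restricted closure of {PName} across the fragments never reaches {Cost}.
SCity, PartNo → SName is preserved.
SName → PartNo is preserved.
SCity, SName, PName → PartNo is preserved.
SuppID → SName is preserved.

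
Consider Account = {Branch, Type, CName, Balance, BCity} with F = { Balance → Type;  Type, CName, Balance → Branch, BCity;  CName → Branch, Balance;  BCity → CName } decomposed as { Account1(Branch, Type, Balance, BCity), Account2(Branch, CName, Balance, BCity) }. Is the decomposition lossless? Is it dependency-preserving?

Lossless test: (Branch, Balance, BCity)⁺ = {Branch, Type, CName, Balance, BCity}, which contains all of one fragment — lossless.
Dependency preservation: Type, CName, Balance → Branch, BCity is not contained in any single fragment, but the restricted closure of its left-hand side across the fragments still reaches the right-hand side; the remaining FDs each lie inside some fragment. All dependencies are preserved.

lossless and dependency-preserving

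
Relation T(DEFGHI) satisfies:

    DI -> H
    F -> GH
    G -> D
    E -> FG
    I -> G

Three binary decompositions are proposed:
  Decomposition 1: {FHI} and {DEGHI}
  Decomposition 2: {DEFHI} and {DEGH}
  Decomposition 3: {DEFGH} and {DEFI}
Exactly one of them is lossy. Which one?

Decomposition 1: common = {HI}, closure = {DGHI} → lossy.
Decomposition 2: common = {DEH}, closure = {DEFGH} → lossless.
Decomposition 3: common = {DEF}, closure = {DEFGH} → lossless.

Decomposition 1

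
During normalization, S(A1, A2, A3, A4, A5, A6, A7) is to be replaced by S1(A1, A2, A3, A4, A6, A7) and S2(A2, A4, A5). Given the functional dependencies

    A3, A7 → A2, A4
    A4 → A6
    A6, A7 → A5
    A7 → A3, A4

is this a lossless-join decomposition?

Common attributes: S1 ∩ S2 = {A2, A4}.
Closure of {A2, A4}: A4 → A6 applies, adding A6. So (A2, A4)⁺ = {A2, A4, A6}.
The closure contains neither all of S1 = {A1, A2, A3, A4, A6, A7} nor all of S2 = {A2, A4, A5}, so the common attributes are not a superkey of either fragment. The join is lossy.

No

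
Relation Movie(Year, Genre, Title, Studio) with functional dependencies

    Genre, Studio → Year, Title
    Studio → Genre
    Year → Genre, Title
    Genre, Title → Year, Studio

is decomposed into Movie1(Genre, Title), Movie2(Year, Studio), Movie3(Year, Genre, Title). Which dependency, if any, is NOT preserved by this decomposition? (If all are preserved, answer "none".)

Genre, Studio → Year, Title: restricted closure across fragments reaches Year, Title.
Studio → Genre: restricted closure across fragments reaches Genre.
Year → Genre, Title lies within Movie3.
Genre, Title → Year, Studio: restricted closure across fragments reaches Year, Studio.
Every dependency is enforceable on the fragments, so the decomposition is dependency-preserving.

none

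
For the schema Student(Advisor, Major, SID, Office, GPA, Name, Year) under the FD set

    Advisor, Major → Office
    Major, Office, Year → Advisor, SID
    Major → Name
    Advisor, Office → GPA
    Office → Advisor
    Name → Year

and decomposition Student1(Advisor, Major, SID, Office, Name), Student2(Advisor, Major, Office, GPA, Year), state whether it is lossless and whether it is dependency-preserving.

lossless but not dependency-preserving

Lossless test: (Advisor, Major, Office)⁺ = {Advisor, Major, SID, Office, GPA, Name, Year}, which contains all of one fragment — lossless.
Dependency preservation: the restricted closure of {Name} across the fragments never reaches {Year}, so Name → Year cannot be enforced without a join — not preserved.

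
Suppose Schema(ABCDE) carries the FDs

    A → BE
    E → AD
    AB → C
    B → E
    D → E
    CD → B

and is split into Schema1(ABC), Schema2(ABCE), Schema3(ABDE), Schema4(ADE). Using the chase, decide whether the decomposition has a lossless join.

Chase test. Columns are ABCDE; row i has aⱼ where attribute j ∈ Schemai, else bᵢⱼ.
Initial tableau (one row per fragment):
  row 1: a1 a2 a3 b14 b15
  row 2: a1 a2 a3 b24 a5
  row 3: a1 a2 b33 a4 a5
  row 4: a1 b42 b43 a4 a5
Rows 1 and 2 agree on A; apply A→BE and equate their BE entries.
Rows 1 and 4 agree on A; apply A→BE and equate their BE entries.
Rows 1 and 2 agree on E; apply E→AD and equate their AD entries.
Rows 1 and 3 agree on E; apply E→AD and equate their AD entries.
Rows 1 and 3 agree on AB; apply AB→C and equate their C entries.
Rows 1 and 4 agree on AB; apply AB→C and equate their C entries.
Row 1 is now all distinguished symbols — the join is lossless.

Yes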